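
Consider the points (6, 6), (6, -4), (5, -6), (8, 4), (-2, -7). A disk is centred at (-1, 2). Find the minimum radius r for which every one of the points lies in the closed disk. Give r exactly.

10

The required radius is the distance from (-1, 2) to the farthest point.
Squared distances: 65, 85, 100, 85, 82.
Maximum is 100, attained at (5, -6).
r = √100 = 10.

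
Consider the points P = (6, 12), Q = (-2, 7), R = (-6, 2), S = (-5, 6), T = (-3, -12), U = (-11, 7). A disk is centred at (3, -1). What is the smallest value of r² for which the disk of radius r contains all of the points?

260

The required radius is the distance from (3, -1) to the farthest point.
Squared distances: 178, 89, 90, 113, 157, 260.
Maximum is 260, attained at U.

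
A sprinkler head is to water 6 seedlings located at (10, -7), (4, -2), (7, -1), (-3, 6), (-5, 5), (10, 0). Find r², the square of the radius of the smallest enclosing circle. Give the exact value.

By Welzl's lemma the MEC is supported by two points (diametrically opposite) or three points (on a circumcircle).
The farthest pair is (10, -7)–(-5, 5) with squared distance 369. The circle on this segment as diameter has centre (2.5, -1) and r² = 369/4 = 92.25.
Check (4, -2): distance² to centre = 3.25 ≤ 92.25, so it lies inside.
All remaining points lie in this disk, and no smaller disk contains both endpoints, so this is the minimum enclosing circle.

92.25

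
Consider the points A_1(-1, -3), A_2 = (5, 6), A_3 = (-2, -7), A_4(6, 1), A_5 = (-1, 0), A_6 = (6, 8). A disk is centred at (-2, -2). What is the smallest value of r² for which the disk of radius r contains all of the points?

The required radius is the distance from (-2, -2) to the farthest point.
Squared distances: 2, 113, 25, 73, 5, 164.
Maximum is 164, attained at A_6.

164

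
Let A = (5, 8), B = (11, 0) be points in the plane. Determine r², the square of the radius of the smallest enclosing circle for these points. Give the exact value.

25

The smallest circle enclosing two points has them as diameter endpoints.
Centre = midpoint = (8, 4); r² = |AB|²/4 = 100/4 = 25.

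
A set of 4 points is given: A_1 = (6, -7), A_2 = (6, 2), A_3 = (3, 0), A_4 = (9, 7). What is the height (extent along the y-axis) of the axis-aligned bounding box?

14

max y = 7, min y = -7, so height = 14.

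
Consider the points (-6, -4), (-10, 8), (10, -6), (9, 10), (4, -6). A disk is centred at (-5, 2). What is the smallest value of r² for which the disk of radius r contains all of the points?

The required radius is the distance from (-5, 2) to the farthest point.
Squared distances: 37, 61, 289, 260, 145.
Maximum is 289, attained at (10, -6).

289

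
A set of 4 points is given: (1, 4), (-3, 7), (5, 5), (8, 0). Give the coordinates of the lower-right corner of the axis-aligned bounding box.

x-range [-3, 8], y-range [0, 7].
The lower-right corner is (8, 0).

(8, 0)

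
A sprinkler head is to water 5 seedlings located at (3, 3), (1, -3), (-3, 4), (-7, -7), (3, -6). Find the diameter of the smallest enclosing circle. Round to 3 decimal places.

14.142

A smallest enclosing disk is always determined by at most three of the input points on its boundary.
The farthest pair is (3, 3)–(-7, -7) with squared distance 200. The circle on this segment as diameter has centre (-2, -2) and r² = 200/4 = 50.
Check (1, -3): distance² to centre = 10 ≤ 50, so it lies inside.
All remaining points lie in this disk, and no smaller disk contains both endpoints, so this is the minimum enclosing circle.
Diameter = 2r = 2√50 ≈ 14.142.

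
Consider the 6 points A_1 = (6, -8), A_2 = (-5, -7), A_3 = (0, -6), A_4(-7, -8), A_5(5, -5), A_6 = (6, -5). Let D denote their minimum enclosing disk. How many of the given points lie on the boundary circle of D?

3

By Welzl's lemma the MEC is supported by two points (diametrically opposite) or three points (on a circumcircle).
The farthest pair is A_4–A_6 with squared distance 178. The circle on this segment as diameter has centre (-0.5, -6.5) and r² = 178/4 = 44.5.
Check A_1: distance² to centre = 44.5 ≤ 44.5, so it lies inside.
All remaining points lie in this disk, and no smaller disk contains both endpoints, so this is the minimum enclosing circle.
The points at distance exactly r from the centre are A_1, A_4, A_6 — 3 points.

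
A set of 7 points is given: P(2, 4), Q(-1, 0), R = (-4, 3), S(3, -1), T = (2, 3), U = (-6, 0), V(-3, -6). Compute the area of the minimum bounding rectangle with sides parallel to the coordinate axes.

x ranges over [-6, 3], width 9.
y ranges over [-6, 4], height 10.
Area = 9 × 10 = 90.

90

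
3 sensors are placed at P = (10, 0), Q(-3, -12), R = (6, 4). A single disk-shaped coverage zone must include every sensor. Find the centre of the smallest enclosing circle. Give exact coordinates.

Side lengths²: PQ² = 313, PR² = 32, QR² = 337.
Since QR² = 337 < 313 + 32 = 345, the triangle is acute, so the smallest enclosing circle is the circumcircle.
Circumcentre = (1.82, -4.18), r² = 84.3848.
Centre = (1.82, -4.18).

(1.82, -4.18)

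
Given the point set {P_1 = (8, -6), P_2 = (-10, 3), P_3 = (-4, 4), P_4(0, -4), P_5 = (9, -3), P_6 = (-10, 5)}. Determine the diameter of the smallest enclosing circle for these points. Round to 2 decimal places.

21.10

The farthest pair is P_1–P_6 with squared distance 445. The circle on this segment as diameter has centre (-1, -0.5) and r² = 445/4 = 111.25.
Check P_2: distance² to centre = 93.25 ≤ 111.25, so it lies inside.
All remaining points lie in this disk, and no smaller disk contains both endpoints, so this is the minimum enclosing circle.
Diameter = 2r = 2√(111.25) ≈ 21.10.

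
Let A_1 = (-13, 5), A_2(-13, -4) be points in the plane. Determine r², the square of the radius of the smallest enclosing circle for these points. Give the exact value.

The smallest circle enclosing two points has them as diameter endpoints.
Centre = midpoint = (-13, 0.5); r² = |A_1A_2|²/4 = 81/4 = 20.25.

20.25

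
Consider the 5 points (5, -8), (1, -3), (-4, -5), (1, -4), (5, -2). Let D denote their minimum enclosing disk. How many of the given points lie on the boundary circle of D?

3

By Welzl's lemma the MEC is supported by two points (diametrically opposite) or three points (on a circumcircle).
The minimum enclosing circle is determined by three boundary points: (5, -8), (-4, -5), (5, -2).
Their circumcentre is (1, -5) with r² = 25.
The farthest remaining point (1, -3) is at distance² 4 ≤ 25.
The points at distance exactly r from the centre are (5, -8), (-4, -5), (5, -2) — 3 points.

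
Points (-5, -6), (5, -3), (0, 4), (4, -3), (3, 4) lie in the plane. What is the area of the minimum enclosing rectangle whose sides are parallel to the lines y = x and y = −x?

In coordinates u = x + y, v = x − y the rectangle is axis-aligned; the map (x,y)→(u,v) scales areas by 2.
u-values: -11, 2, 4, 1, 7; range = 7 − (-11) = 18.
v-values: 1, 8, -4, 7, -1; range = 8 − (-4) = 12.
Area = (18 × 12) / 2 = 108.

108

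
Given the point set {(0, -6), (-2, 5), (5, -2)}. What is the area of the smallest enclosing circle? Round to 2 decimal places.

99.39

Call the three points A, B, C in the order given.
Side lengths²: AB² = 125, AC² = 41, BC² = 98.
Since AB² = 125 < 98 + 41 = 139, the triangle is acute, so the smallest enclosing circle is the circumcircle.
Circumcentre = (-7/18, -7/18), r² = 5125/162.
Area = π·r² = π·5125/162 ≈ 99.39.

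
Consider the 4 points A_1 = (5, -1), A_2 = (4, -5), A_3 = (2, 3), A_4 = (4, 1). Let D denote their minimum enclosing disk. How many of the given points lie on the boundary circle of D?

A smallest enclosing disk is always determined by at most three of the input points on its boundary.
The farthest pair is A_2–A_3 with squared distance 68. The circle on this segment as diameter has centre (3, -1) and r² = 68/4 = 17.
Check A_1: distance² to centre = 4 ≤ 17, so it lies inside.
All remaining points lie in this disk, and no smaller disk contains both endpoints, so this is the minimum enclosing circle.
The points at distance exactly r from the centre are A_2, A_3 — 2 points.

2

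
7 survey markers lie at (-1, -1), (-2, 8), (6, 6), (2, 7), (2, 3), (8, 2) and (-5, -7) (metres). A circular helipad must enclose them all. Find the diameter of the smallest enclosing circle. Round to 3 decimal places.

The minimum enclosing circle is determined by three boundary points: (-2, 8), (6, 6), (-5, -7).
Their circumcentre is (4/21, -5/21) with r² = 32045/441.
The farthest remaining point (8, 2) is at distance² 29105/441 ≤ 32045/441.
Diameter = 2r = 2√(32045/441) ≈ 17.049.

17.049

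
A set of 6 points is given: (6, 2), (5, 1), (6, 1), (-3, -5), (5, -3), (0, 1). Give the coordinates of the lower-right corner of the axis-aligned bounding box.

(6, -5)

x-range [-3, 6], y-range [-5, 2].
The lower-right corner is (6, -5).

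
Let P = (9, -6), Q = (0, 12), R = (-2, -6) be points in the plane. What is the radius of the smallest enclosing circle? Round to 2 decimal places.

10.12

Side lengths²: PQ² = 405, PR² = 121, QR² = 328.
Since PQ² = 405 < 328 + 121 = 449, the triangle is acute, so the smallest enclosing circle is the circumcircle.
Circumcentre = (3.5, 2.5), r² = 102.5.
r = √(102.5) ≈ 10.12.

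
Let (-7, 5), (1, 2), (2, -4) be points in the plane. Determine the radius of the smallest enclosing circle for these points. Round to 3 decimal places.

6.364

Call the three points A, B, C in the order given.
Side lengths²: AB² = 73, AC² = 162, BC² = 37.
Since AC² = 162 ≥ 73 + 37 = 110, the angle opposite AC is not acute, so the smallest enclosing circle has AC as diameter.
Centre = midpoint of AC = (-2.5, 0.5), r² = 162/4 = 40.5.
r = √(40.5) ≈ 6.364.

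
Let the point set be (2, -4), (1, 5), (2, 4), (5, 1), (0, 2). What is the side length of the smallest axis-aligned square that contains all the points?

The bounding box has width 5 and height 9.
An axis-aligned square enclosing the set must have side ≥ max(width, height).
So the minimum side is max(5, 9) = 9.

9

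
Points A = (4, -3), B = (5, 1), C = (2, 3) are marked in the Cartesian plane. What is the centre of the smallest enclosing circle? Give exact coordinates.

Side lengths²: AB² = 17, AC² = 40, BC² = 13.
Since AC² = 40 ≥ 17 + 13 = 30, the angle opposite AC is not acute, so the smallest enclosing circle has AC as diameter.
Centre = midpoint of AC = (3, 0), r² = 40/4 = 10.
Centre = (3, 0).

(3, 0)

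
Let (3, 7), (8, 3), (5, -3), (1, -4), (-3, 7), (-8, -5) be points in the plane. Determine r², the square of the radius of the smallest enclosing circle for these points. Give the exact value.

The minimum enclosing circle of a finite set is fixed by two of the points (as a diameter) or three (as a circumcircle).
The farthest pair is (8, 3)–(-8, -5) with squared distance 320. The circle on this segment as diameter has centre (0, -1) and r² = 320/4 = 80.
Check (3, 7): distance² to centre = 73 ≤ 80, so it lies inside.
All remaining points lie in this disk, and no smaller disk contains both endpoints, so this is the minimum enclosing circle.

80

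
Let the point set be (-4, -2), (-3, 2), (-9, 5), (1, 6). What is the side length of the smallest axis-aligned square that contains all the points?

10

The bounding box has width 10 and height 8.
An axis-aligned square enclosing the set must have side ≥ max(width, height).
So the minimum side is max(10, 8) = 10.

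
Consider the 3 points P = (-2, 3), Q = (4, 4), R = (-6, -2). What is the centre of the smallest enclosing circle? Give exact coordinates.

(-1, 1)

Side lengths²: PQ² = 37, PR² = 41, QR² = 136.
Since QR² = 136 ≥ 41 + 37 = 78, the angle opposite QR is not acute, so the smallest enclosing circle has QR as diameter.
Centre = midpoint of QR = (-1, 1), r² = 136/4 = 34.
Centre = (-1, 1).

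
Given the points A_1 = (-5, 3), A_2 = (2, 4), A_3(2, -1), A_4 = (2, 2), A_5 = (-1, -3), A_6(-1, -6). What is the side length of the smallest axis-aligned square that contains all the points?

The bounding box has width 7 and height 10.
An axis-aligned square enclosing the set must have side ≥ max(width, height).
So the minimum side is max(7, 10) = 10.

10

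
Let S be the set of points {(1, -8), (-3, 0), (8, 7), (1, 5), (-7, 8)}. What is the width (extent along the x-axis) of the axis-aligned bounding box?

15

max x = 8, min x = -7, so width = 15.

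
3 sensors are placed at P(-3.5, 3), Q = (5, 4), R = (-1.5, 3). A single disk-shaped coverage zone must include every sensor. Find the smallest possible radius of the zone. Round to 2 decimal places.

Side lengths²: PQ² = 73.25, PR² = 4, QR² = 43.25.
Since PQ² = 73.25 ≥ 43.25 + 4 = 47.25, the angle opposite PQ is not acute, so the smallest enclosing circle has PQ as diameter.
Centre = midpoint of PQ = (0.75, 3.5), r² = 73.25/4 = 18.3125.
r = √(18.3125) ≈ 4.28.

4.28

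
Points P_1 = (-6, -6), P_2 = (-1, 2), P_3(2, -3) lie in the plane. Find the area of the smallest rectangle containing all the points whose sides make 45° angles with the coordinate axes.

In coordinates u = x + y, v = x − y the rectangle is axis-aligned; the map (x,y)→(u,v) scales areas by 2.
u-values: -12, 1, -1; range = 1 − (-12) = 13.
v-values: 0, -3, 5; range = 5 − (-3) = 8.
Area = (13 × 8) / 2 = 52.

52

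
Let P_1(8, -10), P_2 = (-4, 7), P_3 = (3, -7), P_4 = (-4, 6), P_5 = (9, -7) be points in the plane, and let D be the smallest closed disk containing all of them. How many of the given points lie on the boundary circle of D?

By Welzl's lemma the MEC is supported by two points (diametrically opposite) or three points (on a circumcircle).
The farthest pair is P_1–P_2 with squared distance 433. The circle on this segment as diameter has centre (2, -1.5) and r² = 433/4 = 108.25.
Check P_3: distance² to centre = 31.25 ≤ 108.25, so it lies inside.
All remaining points lie in this disk, and no smaller disk contains both endpoints, so this is the minimum enclosing circle.
The points at distance exactly r from the centre are P_1, P_2 — 2 points.

2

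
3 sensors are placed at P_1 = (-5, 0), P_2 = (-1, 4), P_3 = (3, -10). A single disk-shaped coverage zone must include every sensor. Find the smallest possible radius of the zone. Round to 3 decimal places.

7.280

Side lengths²: P_1P_2² = 32, P_1P_3² = 164, P_2P_3² = 212.
Since P_2P_3² = 212 ≥ 164 + 32 = 196, the angle opposite P_2P_3 is not acute, so the smallest enclosing circle has P_2P_3 as diameter.
Centre = midpoint of P_2P_3 = (1, -3), r² = 212/4 = 53.
r = √53 ≈ 7.280.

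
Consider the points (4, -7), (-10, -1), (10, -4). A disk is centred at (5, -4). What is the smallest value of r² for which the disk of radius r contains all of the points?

The required radius is the distance from (5, -4) to the farthest point.
Squared distances: 10, 234, 25.
Maximum is 234, attained at (-10, -1).

234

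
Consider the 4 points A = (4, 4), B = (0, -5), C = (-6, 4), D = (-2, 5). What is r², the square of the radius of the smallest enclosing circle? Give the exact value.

The minimum enclosing circle is determined by three boundary points: A, B, C.
Their circumcentre is (-1, 5/6) with r² = 1261/36.
The farthest remaining point D is at distance² 661/36 ≤ 1261/36.

1261/36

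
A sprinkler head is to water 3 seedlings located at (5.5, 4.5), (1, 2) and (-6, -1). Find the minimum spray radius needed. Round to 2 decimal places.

6.37

Call the three points A, B, C in the order given.
Side lengths²: AB² = 26.5, AC² = 162.5, BC² = 58.
Since AC² = 162.5 ≥ 58 + 26.5 = 84.5, the angle opposite AC is not acute, so the smallest enclosing circle has AC as diameter.
Centre = midpoint of AC = (-0.25, 1.75), r² = 162.5/4 = 40.625.
r = √(40.625) ≈ 6.37.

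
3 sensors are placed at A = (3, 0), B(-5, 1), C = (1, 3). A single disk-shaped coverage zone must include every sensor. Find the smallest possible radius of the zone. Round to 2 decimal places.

4.03

Side lengths²: AB² = 65, AC² = 13, BC² = 40.
Since AB² = 65 ≥ 40 + 13 = 53, the angle opposite AB is not acute, so the smallest enclosing circle has AB as diameter.
Centre = midpoint of AB = (-1, 0.5), r² = 65/4 = 16.25.
r = √(16.25) ≈ 4.03.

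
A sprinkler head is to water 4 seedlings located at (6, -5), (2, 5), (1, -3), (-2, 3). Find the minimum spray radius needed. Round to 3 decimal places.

A smallest enclosing disk is always determined by at most three of the input points on its boundary.
The minimum enclosing circle is determined by three boundary points: (6, -5), (2, 5), (-2, 3).
Their circumcentre is (7/3, -2/3) with r² = 290/9.
The farthest remaining point (1, -3) is at distance² 65/9 ≤ 290/9.
r = √(290/9) ≈ 5.676.

5.676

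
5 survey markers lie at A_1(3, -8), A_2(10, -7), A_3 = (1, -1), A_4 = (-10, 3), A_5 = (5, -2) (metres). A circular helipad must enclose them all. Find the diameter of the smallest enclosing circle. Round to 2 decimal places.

A smallest enclosing disk is always determined by at most three of the input points on its boundary.
The farthest pair is A_2–A_4 with squared distance 500. The circle on this segment as diameter has centre (0, -2) and r² = 500/4 = 125.
Check A_1: distance² to centre = 45 ≤ 125, so it lies inside.
All remaining points lie in this disk, and no smaller disk contains both endpoints, so this is the minimum enclosing circle.
Diameter = 2r = 2√125 ≈ 22.36.

22.36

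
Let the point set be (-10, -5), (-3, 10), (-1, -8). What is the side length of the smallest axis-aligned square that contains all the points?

The bounding box has width 9 and height 18.
An axis-aligned square enclosing the set must have side ≥ max(width, height).
So the minimum side is max(9, 18) = 18.

18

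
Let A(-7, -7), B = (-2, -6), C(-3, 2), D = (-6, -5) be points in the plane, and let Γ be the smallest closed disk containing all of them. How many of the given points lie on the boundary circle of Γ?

A smallest enclosing disk is always determined by at most three of the input points on its boundary.
The farthest pair is A–C with squared distance 97. The circle on this segment as diameter has centre (-5, -2.5) and r² = 97/4 = 24.25.
Check B: distance² to centre = 21.25 ≤ 24.25, so it lies inside.
All remaining points lie in this disk, and no smaller disk contains both endpoints, so this is the minimum enclosing circle.
The points at distance exactly r from the centre are A, C — 2 points.

2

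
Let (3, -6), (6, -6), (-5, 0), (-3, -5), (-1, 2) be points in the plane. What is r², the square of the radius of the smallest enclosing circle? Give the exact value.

A smallest enclosing disk is always determined by at most three of the input points on its boundary.
The farthest pair is (6, -6)–(-5, 0) with squared distance 157. The circle on this segment as diameter has centre (0.5, -3) and r² = 157/4 = 39.25.
Check (3, -6): distance² to centre = 15.25 ≤ 39.25, so it lies inside.
All remaining points lie in this disk, and no smaller disk contains both endpoints, so this is the minimum enclosing circle.

39.25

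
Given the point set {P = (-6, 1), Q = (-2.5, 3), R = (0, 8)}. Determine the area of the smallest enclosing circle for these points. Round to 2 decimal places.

Side lengths²: PQ² = 16.25, PR² = 85, QR² = 31.25.
Since PR² = 85 ≥ 31.25 + 16.25 = 47.5, the angle opposite PR is not acute, so the smallest enclosing circle has PR as diameter.
Centre = midpoint of PR = (-3, 4.5), r² = 85/4 = 21.25.
Area = π·r² = π·21.25 ≈ 66.76.

66.76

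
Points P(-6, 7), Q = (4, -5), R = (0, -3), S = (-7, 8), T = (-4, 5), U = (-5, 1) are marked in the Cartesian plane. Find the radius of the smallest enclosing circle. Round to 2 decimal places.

A smallest enclosing disk is always determined by at most three of the input points on its boundary.
The farthest pair is Q–S with squared distance 290. The circle on this segment as diameter has centre (-1.5, 1.5) and r² = 290/4 = 72.5.
Check P: distance² to centre = 50.5 ≤ 72.5, so it lies inside.
All remaining points lie in this disk, and no smaller disk contains both endpoints, so this is the minimum enclosing circle.
r = √(72.5) ≈ 8.51.

8.51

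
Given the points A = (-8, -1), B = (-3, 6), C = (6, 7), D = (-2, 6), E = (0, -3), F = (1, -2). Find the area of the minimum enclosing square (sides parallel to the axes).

196

The bounding box has width 14 and height 10.
An axis-aligned square enclosing the set must have side ≥ max(width, height).
So the minimum side is max(14, 10) = 14.
Area = 14² = 196.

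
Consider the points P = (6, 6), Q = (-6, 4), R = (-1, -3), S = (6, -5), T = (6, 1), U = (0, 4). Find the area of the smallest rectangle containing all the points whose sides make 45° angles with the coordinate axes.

168

In coordinates u = x + y, v = x − y the rectangle is axis-aligned; the map (x,y)→(u,v) scales areas by 2.
u-values: 12, -2, -4, 1, 7, 4; range = 12 − (-4) = 16.
v-values: 0, -10, 2, 11, 5, -4; range = 11 − (-10) = 21.
Area = (16 × 21) / 2 = 168.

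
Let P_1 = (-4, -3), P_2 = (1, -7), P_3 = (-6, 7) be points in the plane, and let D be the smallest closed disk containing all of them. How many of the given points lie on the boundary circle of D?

2

Side lengths²: P_1P_2² = 41, P_1P_3² = 104, P_2P_3² = 245.
Since P_2P_3² = 245 ≥ 104 + 41 = 145, the angle opposite P_2P_3 is not acute, so the smallest enclosing circle has P_2P_3 as diameter.
Centre = midpoint of P_2P_3 = (-2.5, 0), r² = 245/4 = 61.25.
The points at distance exactly r from the centre are P_2, P_3 — 2 points.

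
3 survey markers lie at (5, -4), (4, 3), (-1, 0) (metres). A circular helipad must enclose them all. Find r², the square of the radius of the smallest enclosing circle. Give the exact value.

5525/361

Call the three points A, B, C in the order given.
Side lengths²: AB² = 50, AC² = 52, BC² = 34.
Since AC² = 52 < 50 + 34 = 84, the triangle is acute, so the smallest enclosing circle is the circumcircle.
Circumcentre = (54/19, -14/19), r² = 5525/361.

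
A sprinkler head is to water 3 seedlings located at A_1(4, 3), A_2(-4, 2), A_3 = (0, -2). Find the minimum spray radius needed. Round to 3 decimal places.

4.056

Side lengths²: A_1A_2² = 65, A_1A_3² = 41, A_2A_3² = 32.
Since A_1A_2² = 65 < 41 + 32 = 73, the triangle is acute, so the smallest enclosing circle is the circumcircle.
Circumcentre = (1/18, 37/18), r² = 2665/162.
r = √(2665/162) ≈ 4.056.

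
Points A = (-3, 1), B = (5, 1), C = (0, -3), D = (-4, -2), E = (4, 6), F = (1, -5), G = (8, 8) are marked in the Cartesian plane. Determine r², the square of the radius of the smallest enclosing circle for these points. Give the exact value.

113033/1849

The minimum enclosing circle of a finite set is fixed by two of the points (as a diameter) or three (as a circumcircle).
The minimum enclosing circle is determined by three boundary points: D, F, G.
Their circumcentre is (96/43, 117/43) with r² = 113033/1849.
The farthest remaining point C is at distance² 69732/1849 ≤ 113033/1849.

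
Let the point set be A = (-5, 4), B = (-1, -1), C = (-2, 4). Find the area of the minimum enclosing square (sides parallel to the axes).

The bounding box has width 4 and height 5.
An axis-aligned square enclosing the set must have side ≥ max(width, height).
So the minimum side is max(4, 5) = 5.
Area = 5² = 25.

25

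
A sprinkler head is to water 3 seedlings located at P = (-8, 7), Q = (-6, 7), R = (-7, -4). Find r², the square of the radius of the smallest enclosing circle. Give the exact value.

Side lengths²: PQ² = 4, PR² = 122, QR² = 122.
Since QR² = 122 < 122 + 4 = 126, the triangle is acute, so the smallest enclosing circle is the circumcircle.
Circumcentre = (-7, 17/11), r² = 3721/121.

3721/121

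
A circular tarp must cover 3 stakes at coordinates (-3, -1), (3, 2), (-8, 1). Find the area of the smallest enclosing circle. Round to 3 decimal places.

Call the three points A, B, C in the order given.
Side lengths²: AB² = 45, AC² = 29, BC² = 122.
Since BC² = 122 ≥ 45 + 29 = 74, the angle opposite BC is not acute, so the smallest enclosing circle has BC as diameter.
Centre = midpoint of BC = (-2.5, 1.5), r² = 122/4 = 30.5.
Area = π·r² = π·30.5 ≈ 95.819.

95.819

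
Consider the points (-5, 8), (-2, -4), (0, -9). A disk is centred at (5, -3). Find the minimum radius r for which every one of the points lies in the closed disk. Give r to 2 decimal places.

The required radius is the distance from (5, -3) to the farthest point.
Squared distances: 221, 50, 61.
Maximum is 221, attained at (-5, 8).
r = √221 ≈ 14.87.

14.87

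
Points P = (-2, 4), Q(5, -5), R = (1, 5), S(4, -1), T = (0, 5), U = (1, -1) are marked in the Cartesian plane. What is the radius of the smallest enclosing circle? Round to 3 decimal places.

By Welzl's lemma the MEC is supported by two points (diametrically opposite) or three points (on a circumcircle).
The farthest pair is P–Q with squared distance 130. The circle on this segment as diameter has centre (1.5, -0.5) and r² = 130/4 = 32.5.
Check R: distance² to centre = 30.5 ≤ 32.5, so it lies inside.
All remaining points lie in this disk, and no smaller disk contains both endpoints, so this is the minimum enclosing circle.
r = √(32.5) ≈ 5.701.

5.701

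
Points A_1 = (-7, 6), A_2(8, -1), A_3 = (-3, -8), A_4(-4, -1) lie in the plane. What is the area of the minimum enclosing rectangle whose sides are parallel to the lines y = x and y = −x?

In coordinates u = x + y, v = x − y the rectangle is axis-aligned; the map (x,y)→(u,v) scales areas by 2.
u-values: -1, 7, -11, -5; range = 7 − (-11) = 18.
v-values: -13, 9, 5, -3; range = 9 − (-13) = 22.
Area = (18 × 22) / 2 = 198.

198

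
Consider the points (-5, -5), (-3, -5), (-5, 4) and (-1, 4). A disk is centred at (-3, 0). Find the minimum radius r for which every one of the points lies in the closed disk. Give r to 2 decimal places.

The required radius is the distance from (-3, 0) to the farthest point.
Squared distances: 29, 25, 20, 20.
Maximum is 29, attained at (-5, -5).
r = √29 ≈ 5.39.

5.39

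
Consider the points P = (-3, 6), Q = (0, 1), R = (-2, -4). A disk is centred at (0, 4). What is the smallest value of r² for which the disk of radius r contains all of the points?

The required radius is the distance from (0, 4) to the farthest point.
Squared distances: 13, 9, 68.
Maximum is 68, attained at R.

68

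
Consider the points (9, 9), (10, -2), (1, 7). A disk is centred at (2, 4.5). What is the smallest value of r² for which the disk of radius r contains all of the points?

106.25

The required radius is the distance from (2, 4.5) to the farthest point.
Squared distances: 69.25, 106.25, 7.25.
Maximum is 106.25, attained at (10, -2).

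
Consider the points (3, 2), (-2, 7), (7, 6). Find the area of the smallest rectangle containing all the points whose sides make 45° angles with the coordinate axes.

In coordinates u = x + y, v = x − y the rectangle is axis-aligned; the map (x,y)→(u,v) scales areas by 2.
u-values: 5, 5, 13; range = 13 − 5 = 8.
v-values: 1, -9, 1; range = 1 − (-9) = 10.
Area = (8 × 10) / 2 = 40.

40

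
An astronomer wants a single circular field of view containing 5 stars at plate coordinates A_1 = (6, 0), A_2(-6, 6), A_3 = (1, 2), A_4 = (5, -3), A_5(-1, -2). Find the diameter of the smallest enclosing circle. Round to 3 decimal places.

The minimum enclosing circle of a finite set is fixed by two of the points (as a diameter) or three (as a circumcircle).
The farthest pair is A_2–A_4 with squared distance 202. The circle on this segment as diameter has centre (-0.5, 1.5) and r² = 202/4 = 50.5.
Check A_1: distance² to centre = 44.5 ≤ 50.5, so it lies inside.
All remaining points lie in this disk, and no smaller disk contains both endpoints, so this is the minimum enclosing circle.
Diameter = 2r = 2√(50.5) ≈ 14.213.

14.213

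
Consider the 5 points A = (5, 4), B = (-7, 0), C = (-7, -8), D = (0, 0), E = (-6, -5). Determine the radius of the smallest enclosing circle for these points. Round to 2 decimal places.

The minimum enclosing circle of a finite set is fixed by two of the points (as a diameter) or three (as a circumcircle).
The farthest pair is A–C with squared distance 288. The circle on this segment as diameter has centre (-1, -2) and r² = 288/4 = 72.
Check B: distance² to centre = 40 ≤ 72, so it lies inside.
All remaining points lie in this disk, and no smaller disk contains both endpoints, so this is the minimum enclosing circle.
r = √72 ≈ 8.49.

8.49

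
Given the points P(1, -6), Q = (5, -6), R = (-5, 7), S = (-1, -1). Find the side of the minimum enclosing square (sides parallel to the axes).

13

The bounding box has width 10 and height 13.
An axis-aligned square enclosing the set must have side ≥ max(width, height).
So the minimum side is max(10, 13) = 13.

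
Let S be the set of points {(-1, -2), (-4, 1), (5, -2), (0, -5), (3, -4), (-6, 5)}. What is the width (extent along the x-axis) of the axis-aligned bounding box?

11

max x = 5, min x = -6, so width = 11.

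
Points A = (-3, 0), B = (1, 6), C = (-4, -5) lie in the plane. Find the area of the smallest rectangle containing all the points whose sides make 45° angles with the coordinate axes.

In coordinates u = x + y, v = x − y the rectangle is axis-aligned; the map (x,y)→(u,v) scales areas by 2.
u-values: -3, 7, -9; range = 7 − (-9) = 16.
v-values: -3, -5, 1; range = 1 − (-5) = 6.
Area = (16 × 6) / 2 = 48.

48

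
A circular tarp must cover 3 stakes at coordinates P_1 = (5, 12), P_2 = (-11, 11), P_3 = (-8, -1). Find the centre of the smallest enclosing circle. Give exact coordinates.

(-2.7, 6.7)

Side lengths²: P_1P_2² = 257, P_1P_3² = 338, P_2P_3² = 153.
Since P_1P_3² = 338 < 257 + 153 = 410, the triangle is acute, so the smallest enclosing circle is the circumcircle.
Circumcentre = (-2.7, 6.7), r² = 87.38.
Centre = (-2.7, 6.7).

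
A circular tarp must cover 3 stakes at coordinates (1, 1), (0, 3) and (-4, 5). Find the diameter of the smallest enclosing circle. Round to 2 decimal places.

6.40

Call the three points A, B, C in the order given.
Side lengths²: AB² = 5, AC² = 41, BC² = 20.
Since AC² = 41 ≥ 20 + 5 = 25, the angle opposite AC is not acute, so the smallest enclosing circle has AC as diameter.
Centre = midpoint of AC = (-1.5, 3), r² = 41/4 = 10.25.
Diameter = 2r = 2√(10.25) ≈ 6.40.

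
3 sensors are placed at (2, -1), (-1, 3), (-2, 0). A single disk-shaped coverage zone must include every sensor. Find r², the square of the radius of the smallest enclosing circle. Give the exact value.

2125/338

Call the three points A, B, C in the order given.
Side lengths²: AB² = 25, AC² = 17, BC² = 10.
Since AB² = 25 < 17 + 10 = 27, the triangle is acute, so the smallest enclosing circle is the circumcircle.
Circumcentre = (9/26, 23/26), r² = 2125/338.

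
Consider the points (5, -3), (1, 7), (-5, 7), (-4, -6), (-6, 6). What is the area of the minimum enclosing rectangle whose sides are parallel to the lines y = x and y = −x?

In coordinates u = x + y, v = x − y the rectangle is axis-aligned; the map (x,y)→(u,v) scales areas by 2.
u-values: 2, 8, 2, -10, 0; range = 8 − (-10) = 18.
v-values: 8, -6, -12, 2, -12; range = 8 − (-12) = 20.
Area = (18 × 20) / 2 = 180.

180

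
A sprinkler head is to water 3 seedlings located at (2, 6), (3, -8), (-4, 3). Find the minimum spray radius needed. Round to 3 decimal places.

Call the three points A, B, C in the order given.
Side lengths²: AB² = 197, AC² = 45, BC² = 170.
Since AB² = 197 < 170 + 45 = 215, the triangle is acute, so the smallest enclosing circle is the circumcircle.
Circumcentre = (103/58, -61/58), r² = 83725/1682.
r = √(83725/1682) ≈ 7.055.

7.055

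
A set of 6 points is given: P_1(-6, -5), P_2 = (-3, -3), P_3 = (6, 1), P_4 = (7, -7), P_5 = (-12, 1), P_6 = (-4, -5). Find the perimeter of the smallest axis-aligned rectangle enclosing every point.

54

Width = max x − min x = 7 − (-12) = 19.
Height = max y − min y = 1 − (-7) = 8.
Perimeter = 2(19 + 8) = 54.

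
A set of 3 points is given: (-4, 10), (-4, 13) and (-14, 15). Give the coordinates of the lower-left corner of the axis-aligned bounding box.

x-range [-14, -4], y-range [10, 15].
The lower-left corner is (-14, 10).

(-14, 10)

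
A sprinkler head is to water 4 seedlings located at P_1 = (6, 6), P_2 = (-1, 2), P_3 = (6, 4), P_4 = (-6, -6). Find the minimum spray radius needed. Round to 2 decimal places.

A smallest enclosing disk is always determined by at most three of the input points on its boundary.
The farthest pair is P_1–P_4 with squared distance 288. The circle on this segment as diameter has centre (0, 0) and r² = 288/4 = 72.
Check P_2: distance² to centre = 5 ≤ 72, so it lies inside.
All remaining points lie in this disk, and no smaller disk contains both endpoints, so this is the minimum enclosing circle.
r = √72 ≈ 8.49.

8.49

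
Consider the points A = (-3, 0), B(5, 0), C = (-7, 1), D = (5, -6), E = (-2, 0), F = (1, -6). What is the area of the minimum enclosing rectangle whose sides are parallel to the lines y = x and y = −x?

In coordinates u = x + y, v = x − y the rectangle is axis-aligned; the map (x,y)→(u,v) scales areas by 2.
u-values: -3, 5, -6, -1, -2, -5; range = 5 − (-6) = 11.
v-values: -3, 5, -8, 11, -2, 7; range = 11 − (-8) = 19.
Area = (11 × 19) / 2 = 104.5.

104.5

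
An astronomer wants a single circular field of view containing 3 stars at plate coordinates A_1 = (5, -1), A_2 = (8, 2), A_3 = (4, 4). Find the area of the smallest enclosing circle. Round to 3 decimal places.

22.689

Side lengths²: A_1A_2² = 18, A_1A_3² = 26, A_2A_3² = 20.
Since A_1A_3² = 26 < 20 + 18 = 38, the triangle is acute, so the smallest enclosing circle is the circumcircle.
Circumcentre = (16/3, 5/3), r² = 65/9.
Area = π·r² = π·65/9 ≈ 22.689.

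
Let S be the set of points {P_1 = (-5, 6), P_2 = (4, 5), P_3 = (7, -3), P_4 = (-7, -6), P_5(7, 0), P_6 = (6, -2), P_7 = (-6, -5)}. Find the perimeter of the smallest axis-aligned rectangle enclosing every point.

Width = max x − min x = 7 − (-7) = 14.
Height = max y − min y = 6 − (-6) = 12.
Perimeter = 2(14 + 12) = 52.

52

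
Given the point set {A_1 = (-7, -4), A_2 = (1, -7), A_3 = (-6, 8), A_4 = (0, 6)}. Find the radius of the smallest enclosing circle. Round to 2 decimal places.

8.28

The farthest pair is A_2–A_3 with squared distance 274. The circle on this segment as diameter has centre (-2.5, 0.5) and r² = 274/4 = 68.5.
Check A_1: distance² to centre = 40.5 ≤ 68.5, so it lies inside.
All remaining points lie in this disk, and no smaller disk contains both endpoints, so this is the minimum enclosing circle.
r = √(68.5) ≈ 8.28.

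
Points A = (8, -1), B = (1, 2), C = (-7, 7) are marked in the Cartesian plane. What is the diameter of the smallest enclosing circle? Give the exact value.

17

Side lengths²: AB² = 58, AC² = 289, BC² = 89.
Since AC² = 289 ≥ 89 + 58 = 147, the angle opposite AC is not acute, so the smallest enclosing circle has AC as diameter.
Centre = midpoint of AC = (0.5, 3), r² = 289/4 = 72.25.
Diameter = 2r = 2√(72.25) = 17.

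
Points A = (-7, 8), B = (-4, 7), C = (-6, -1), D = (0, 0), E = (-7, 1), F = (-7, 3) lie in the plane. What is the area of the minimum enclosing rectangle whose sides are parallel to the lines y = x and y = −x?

75

In coordinates u = x + y, v = x − y the rectangle is axis-aligned; the map (x,y)→(u,v) scales areas by 2.
u-values: 1, 3, -7, 0, -6, -4; range = 3 − (-7) = 10.
v-values: -15, -11, -5, 0, -8, -10; range = 0 − (-15) = 15.
Area = (10 × 15) / 2 = 75.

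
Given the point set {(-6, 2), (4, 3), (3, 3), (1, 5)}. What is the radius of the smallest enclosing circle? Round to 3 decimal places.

5.025

The farthest pair is (-6, 2)–(4, 3) with squared distance 101. The circle on this segment as diameter has centre (-1, 2.5) and r² = 101/4 = 25.25.
Check (3, 3): distance² to centre = 16.25 ≤ 25.25, so it lies inside.
All remaining points lie in this disk, and no smaller disk contains both endpoints, so this is the minimum enclosing circle.
r = √(25.25) ≈ 5.025.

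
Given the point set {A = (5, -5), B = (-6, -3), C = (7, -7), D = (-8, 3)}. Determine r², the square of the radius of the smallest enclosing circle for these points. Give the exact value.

81.25

The minimum enclosing circle of a finite set is fixed by two of the points (as a diameter) or three (as a circumcircle).
The farthest pair is C–D with squared distance 325. The circle on this segment as diameter has centre (-0.5, -2) and r² = 325/4 = 81.25.
Check A: distance² to centre = 39.25 ≤ 81.25, so it lies inside.
All remaining points lie in this disk, and no smaller disk contains both endpoints, so this is the minimum enclosing circle.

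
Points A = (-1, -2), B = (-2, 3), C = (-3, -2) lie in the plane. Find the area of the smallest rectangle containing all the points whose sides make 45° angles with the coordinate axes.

18

In coordinates u = x + y, v = x − y the rectangle is axis-aligned; the map (x,y)→(u,v) scales areas by 2.
u-values: -3, 1, -5; range = 1 − (-5) = 6.
v-values: 1, -5, -1; range = 1 − (-5) = 6.
Area = (6 × 6) / 2 = 18.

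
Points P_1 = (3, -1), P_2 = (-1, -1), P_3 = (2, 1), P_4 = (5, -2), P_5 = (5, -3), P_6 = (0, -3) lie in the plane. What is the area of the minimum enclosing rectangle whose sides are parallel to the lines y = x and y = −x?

In coordinates u = x + y, v = x − y the rectangle is axis-aligned; the map (x,y)→(u,v) scales areas by 2.
u-values: 2, -2, 3, 3, 2, -3; range = 3 − (-3) = 6.
v-values: 4, 0, 1, 7, 8, 3; range = 8 − 0 = 8.
Area = (6 × 8) / 2 = 24.

24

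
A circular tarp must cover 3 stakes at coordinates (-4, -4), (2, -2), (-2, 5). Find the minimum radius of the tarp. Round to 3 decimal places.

4.701

Call the three points A, B, C in the order given.
Side lengths²: AB² = 40, AC² = 85, BC² = 65.
Since AC² = 85 < 65 + 40 = 105, the triangle is acute, so the smallest enclosing circle is the circumcircle.
Circumcentre = (-2.1, 0.3), r² = 22.1.
r = √(22.1) ≈ 4.701.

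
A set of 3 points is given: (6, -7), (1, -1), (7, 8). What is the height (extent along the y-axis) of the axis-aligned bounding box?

15

max y = 8, min y = -7, so height = 15.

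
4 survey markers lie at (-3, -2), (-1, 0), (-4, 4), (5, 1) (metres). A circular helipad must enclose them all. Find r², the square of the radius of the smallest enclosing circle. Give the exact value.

13505/578

By Welzl's lemma the MEC is supported by two points (diametrically opposite) or three points (on a circumcircle).
The minimum enclosing circle is determined by three boundary points: (-3, -2), (-4, 4), (5, 1).
Their circumcentre is (7/34, 55/34) with r² = 13505/578.
The farthest remaining point (-1, 0) is at distance² 2353/578 ≤ 13505/578.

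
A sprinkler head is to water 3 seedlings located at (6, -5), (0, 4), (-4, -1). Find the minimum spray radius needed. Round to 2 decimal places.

Call the three points A, B, C in the order given.
Side lengths²: AB² = 117, AC² = 116, BC² = 41.
Since AB² = 117 < 116 + 41 = 157, the triangle is acute, so the smallest enclosing circle is the circumcircle.
Circumcentre = (18/11, -31/22), r² = 15457/484.
r = √(15457/484) ≈ 5.65.

5.65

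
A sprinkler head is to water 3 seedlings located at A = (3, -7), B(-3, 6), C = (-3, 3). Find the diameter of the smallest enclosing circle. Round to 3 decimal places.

14.318

Side lengths²: AB² = 205, AC² = 136, BC² = 9.
Since AB² = 205 ≥ 136 + 9 = 145, the angle opposite AB is not acute, so the smallest enclosing circle has AB as diameter.
Centre = midpoint of AB = (0, -0.5), r² = 205/4 = 51.25.
Diameter = 2r = 2√(51.25) ≈ 14.318.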